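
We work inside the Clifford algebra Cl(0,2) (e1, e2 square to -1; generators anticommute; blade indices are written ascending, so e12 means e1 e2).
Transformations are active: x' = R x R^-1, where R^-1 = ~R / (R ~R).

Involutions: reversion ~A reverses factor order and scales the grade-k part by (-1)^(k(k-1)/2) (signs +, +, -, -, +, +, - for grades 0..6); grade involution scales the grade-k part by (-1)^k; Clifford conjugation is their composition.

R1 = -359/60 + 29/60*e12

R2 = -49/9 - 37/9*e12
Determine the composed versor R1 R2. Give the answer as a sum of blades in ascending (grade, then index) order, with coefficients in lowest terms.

Distribute over the terms of R1 (each basis-blade product reordered to ascending indices, repeated generators contracted through their squares):
(-359/60) R2 = 17591/540 + 13283/540*e12
(29/60*e12) R2 = 1073/540 - 1421/540*e12
Summing the partial products and collecting blades:
Answer: 4666/135 + 659/30*e12


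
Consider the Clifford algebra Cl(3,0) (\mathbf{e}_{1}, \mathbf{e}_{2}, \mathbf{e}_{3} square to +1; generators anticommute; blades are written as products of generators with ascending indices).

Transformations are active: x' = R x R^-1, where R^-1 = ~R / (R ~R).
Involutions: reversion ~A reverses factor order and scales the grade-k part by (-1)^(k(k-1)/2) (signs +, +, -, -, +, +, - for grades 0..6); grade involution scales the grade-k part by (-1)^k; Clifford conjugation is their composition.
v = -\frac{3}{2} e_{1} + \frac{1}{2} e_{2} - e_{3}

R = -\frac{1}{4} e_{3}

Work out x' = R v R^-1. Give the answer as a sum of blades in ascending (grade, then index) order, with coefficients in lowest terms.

~R = -\frac{1}{4} e_{3}, and R ~R = \frac{1}{16}, so R^-1 = ~R / (\frac{1}{16}).
R v = \frac{1}{4} - \frac{3}{8} e_{1} e_{3} + \frac{1}{8} e_{2} e_{3}
Answer: \frac{3}{2} e_{1} - \frac{1}{2} e_{2} - e_{3}


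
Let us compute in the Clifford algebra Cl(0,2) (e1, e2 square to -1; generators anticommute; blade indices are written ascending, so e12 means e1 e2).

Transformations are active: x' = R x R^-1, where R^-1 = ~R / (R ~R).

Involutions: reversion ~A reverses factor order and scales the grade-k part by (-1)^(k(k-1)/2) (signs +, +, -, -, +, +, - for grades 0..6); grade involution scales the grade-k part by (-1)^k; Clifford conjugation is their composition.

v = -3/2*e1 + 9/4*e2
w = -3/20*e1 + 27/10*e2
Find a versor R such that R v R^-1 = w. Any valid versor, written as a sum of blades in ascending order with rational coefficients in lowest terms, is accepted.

Construction: equal norms (both -117/16) license R = v + w = -33/20*e1 + 99/20*e2 — nothing changes along that direction, while (v - w)/2 changes sign, so v maps onto w.
Answer: -33/20*e1 + 99/20*e2


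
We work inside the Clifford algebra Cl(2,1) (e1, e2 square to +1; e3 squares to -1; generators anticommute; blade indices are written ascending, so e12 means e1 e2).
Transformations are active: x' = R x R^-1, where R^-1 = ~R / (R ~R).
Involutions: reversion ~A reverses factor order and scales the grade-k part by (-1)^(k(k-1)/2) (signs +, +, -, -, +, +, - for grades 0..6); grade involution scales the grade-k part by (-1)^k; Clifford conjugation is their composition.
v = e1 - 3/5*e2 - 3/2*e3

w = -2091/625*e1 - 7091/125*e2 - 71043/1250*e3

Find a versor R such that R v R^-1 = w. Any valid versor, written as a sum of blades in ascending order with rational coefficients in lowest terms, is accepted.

R = v + w = -1466/625*e1 - 7166/125*e2 - 36459/625*e3 works: the equal norms (-89/100) guarantee its sandwich swaps v into w.
Answer: -1466/625*e1 - 7166/125*e2 - 36459/625*e3


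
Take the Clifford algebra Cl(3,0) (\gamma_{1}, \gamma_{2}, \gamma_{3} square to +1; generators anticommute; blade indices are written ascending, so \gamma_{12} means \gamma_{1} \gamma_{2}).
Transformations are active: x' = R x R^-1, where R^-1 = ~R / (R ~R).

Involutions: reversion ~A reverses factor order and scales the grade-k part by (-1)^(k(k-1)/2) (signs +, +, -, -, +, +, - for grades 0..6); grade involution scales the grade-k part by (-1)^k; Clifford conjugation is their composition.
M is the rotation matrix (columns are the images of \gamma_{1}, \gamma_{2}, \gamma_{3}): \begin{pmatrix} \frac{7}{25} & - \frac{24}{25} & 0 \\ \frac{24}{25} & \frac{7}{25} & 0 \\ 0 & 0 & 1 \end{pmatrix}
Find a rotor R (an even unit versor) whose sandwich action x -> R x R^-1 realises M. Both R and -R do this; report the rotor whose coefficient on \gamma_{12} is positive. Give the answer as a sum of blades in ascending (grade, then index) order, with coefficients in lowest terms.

Method: write R = a + b12*\gamma_{12} + b13*\gamma_{13} + b23*\gamma_{23} with a^2 + b12^2 + b13^2 + b23^2 = 1 (so R^-1 = ~R). Expanding the columns R e_j ~R gives tr M = 4a^2 - 1 and, from the antisymmetric part, M21 - M12 = -4a*b12, M13 - M31 = 4a*b13, M32 - M23 = -4a*b23.
Here tr M = \frac{39}{25}, so a^2 = (1 + tr M)/4 = \frac{16}{25} and a = ±\frac{4}{5}. Taking a = \frac{4}{5}: M21 - M12 = \frac{48}{25}, M13 - M31 = 0, M32 - M23 = 0, giving b12 = -\frac{3}{5}, b13 = 0, b23 = 0, i.e. R = \frac{4}{5} - \frac{3}{5} \gamma_{12}.
Its \gamma_{12} coefficient is negative, so report the other preimage -R.
Answer: -\frac{4}{5} + \frac{3}{5} \gamma_{12}. Uniqueness: Spin(3) -> SO(3) maps R and -R to the same rotation of trace \frac{39}{25}; fixing the sign of the \gamma_{12} coefficient removes the ambiguity.


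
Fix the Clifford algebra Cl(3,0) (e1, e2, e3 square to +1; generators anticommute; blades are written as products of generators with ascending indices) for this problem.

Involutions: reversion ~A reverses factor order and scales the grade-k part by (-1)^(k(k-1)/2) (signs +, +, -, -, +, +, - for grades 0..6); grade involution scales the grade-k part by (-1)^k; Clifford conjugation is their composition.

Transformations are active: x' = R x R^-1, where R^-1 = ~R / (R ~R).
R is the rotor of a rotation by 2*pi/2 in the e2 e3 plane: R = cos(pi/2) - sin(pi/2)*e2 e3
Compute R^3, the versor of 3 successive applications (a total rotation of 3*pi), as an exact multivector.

Because a rotor carries half the rotation angle, composing 3 copies of this e2 e3-plane rotor multiplies the phase: 3*(pi/2) = 3*pi/2, hence R^3 = cos(3*pi/2) - sin(3*pi/2)*e2 e3.
cos(3*pi/2) = 0 and sin(3*pi/2) = -1, so R^3 = e2 e3. The net rotation is 1*pi (after discarding 1 full turn, each of which contributes a factor -1 to the rotor); the rotor keeps the half-angle phase exactly.
Answer: e2 e3


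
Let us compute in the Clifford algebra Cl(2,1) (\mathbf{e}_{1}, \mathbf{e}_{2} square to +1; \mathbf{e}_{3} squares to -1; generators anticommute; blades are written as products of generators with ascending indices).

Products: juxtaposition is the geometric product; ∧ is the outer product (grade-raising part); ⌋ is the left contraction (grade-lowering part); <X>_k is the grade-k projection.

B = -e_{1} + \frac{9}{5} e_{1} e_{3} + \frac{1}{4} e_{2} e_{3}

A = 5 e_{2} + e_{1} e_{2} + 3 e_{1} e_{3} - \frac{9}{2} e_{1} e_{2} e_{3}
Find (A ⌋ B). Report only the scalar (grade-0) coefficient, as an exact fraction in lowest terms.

step 1: \frac{27}{5} + \frac{5}{4} e_{3}
Answer: \frac{27}{5}


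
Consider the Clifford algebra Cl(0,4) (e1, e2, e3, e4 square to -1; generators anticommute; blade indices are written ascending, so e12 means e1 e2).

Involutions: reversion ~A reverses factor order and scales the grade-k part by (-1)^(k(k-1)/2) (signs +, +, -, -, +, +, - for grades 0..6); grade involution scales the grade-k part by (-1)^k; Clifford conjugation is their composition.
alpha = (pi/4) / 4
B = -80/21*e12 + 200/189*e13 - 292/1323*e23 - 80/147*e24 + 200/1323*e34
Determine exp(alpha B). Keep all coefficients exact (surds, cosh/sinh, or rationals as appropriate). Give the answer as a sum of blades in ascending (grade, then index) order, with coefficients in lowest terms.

B^2 term by term: the squares give (-80/21)^2*(e12)^2 + (200/189)^2*(e13)^2 + (-292/1323)^2*(e23)^2 + (-80/147)^2*(e24)^2 + (200/1323)^2*(e34)^2 = 6400/441*(-1) + 40000/35721*(-1) + 85264/1750329*(-1) + 6400/21609*(-1) + 40000/1750329*(-1) = -16 (each basis 2-blade squares to minus the product of its generators' squares); cross terms between blades sharing an index anticommute and cancel; the commuting (index-disjoint) pairs give grade-4 terms 2*c*c'*(blade product), which cancel blade by blade — e1234: -32000/27783 + 32000/27783 = 0 — confirming B is simple. So B^2 = -16.
B^2 = -16 — a negative square means the series sums to a rotation: l = 4, alpha*l = pi/4, so exp(alpha B) = cos(pi/4) + (sin(pi/4)/4)*B = sqrt(2)/2 + (sqrt(2)/8)*B.
Answer: sqrt(2)/2 - 10*sqrt(2)/21*e12 + 25*sqrt(2)/189*e13 - 73*sqrt(2)/2646*e23 - 10*sqrt(2)/147*e24 + 25*sqrt(2)/1323*e34


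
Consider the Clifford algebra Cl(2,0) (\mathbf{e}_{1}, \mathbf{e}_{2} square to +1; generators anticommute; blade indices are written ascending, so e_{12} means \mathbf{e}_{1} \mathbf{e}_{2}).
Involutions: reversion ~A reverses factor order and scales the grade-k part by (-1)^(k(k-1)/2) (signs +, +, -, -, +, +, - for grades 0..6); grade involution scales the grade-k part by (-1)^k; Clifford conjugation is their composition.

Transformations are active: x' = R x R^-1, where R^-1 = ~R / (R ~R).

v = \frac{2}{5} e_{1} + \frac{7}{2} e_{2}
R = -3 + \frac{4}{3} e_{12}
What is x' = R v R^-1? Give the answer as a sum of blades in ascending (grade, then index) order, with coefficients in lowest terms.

~R = -3 - \frac{4}{3} e_{12}, and R ~R = \frac{97}{9}, so R^-1 = ~R / (\frac{97}{9}).
R v = \frac{52}{15} e_{1} - \frac{331}{30} e_{2}
Answer: -\frac{226}{97} e_{1} + \frac{2563}{970} e_{2}


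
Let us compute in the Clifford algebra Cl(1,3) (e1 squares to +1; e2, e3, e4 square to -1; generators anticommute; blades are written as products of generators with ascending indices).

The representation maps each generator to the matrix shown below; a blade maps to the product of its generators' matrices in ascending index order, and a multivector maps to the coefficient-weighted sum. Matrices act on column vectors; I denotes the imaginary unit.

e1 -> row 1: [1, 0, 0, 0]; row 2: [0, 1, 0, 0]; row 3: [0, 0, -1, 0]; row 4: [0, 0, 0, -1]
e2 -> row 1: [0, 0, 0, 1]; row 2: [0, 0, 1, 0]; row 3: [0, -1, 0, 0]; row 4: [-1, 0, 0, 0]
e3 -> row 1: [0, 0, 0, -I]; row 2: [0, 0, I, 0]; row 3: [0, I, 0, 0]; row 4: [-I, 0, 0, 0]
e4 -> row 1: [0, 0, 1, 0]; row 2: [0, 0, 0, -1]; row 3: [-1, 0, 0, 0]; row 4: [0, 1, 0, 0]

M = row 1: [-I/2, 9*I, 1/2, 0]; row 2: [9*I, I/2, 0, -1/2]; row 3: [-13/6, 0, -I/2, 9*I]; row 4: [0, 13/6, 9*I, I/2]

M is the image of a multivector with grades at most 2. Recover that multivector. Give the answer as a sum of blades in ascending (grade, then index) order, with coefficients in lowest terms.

Method: the blade images are trace-orthogonal — tr(rho(e_A) rho(e_B)^-1) = 4 if A = B and 0 otherwise — and rho(e_A)^-1 = (e_A)^2 * rho(e_A) with (e_A)^2 = +1 or -1, so the coefficient of e_A in the preimage is (e_A)^2 * tr(M rho(e_A))/4.
Nonzero projections over blades of grade <= 2: e4: (e4)^2 = -1, tr(M rho(e4)) = -16/3, coefficient 4/3; e1 e4: (e1 e4)^2 = +1, tr(M rho(e1 e4)) = -10/3, coefficient -5/6; e2 e3: (e2 e3)^2 = -1, tr(M rho(e2 e3)) = -2, coefficient 1/2; e3 e4: (e3 e4)^2 = -1, tr(M rho(e3 e4)) = 36, coefficient -9. Every other blade of grade <= 2 projects to 0.
Answer: 4/3*e4 - 5/6*e1 e4 + 1/2*e2 e3 - 9*e3 e4


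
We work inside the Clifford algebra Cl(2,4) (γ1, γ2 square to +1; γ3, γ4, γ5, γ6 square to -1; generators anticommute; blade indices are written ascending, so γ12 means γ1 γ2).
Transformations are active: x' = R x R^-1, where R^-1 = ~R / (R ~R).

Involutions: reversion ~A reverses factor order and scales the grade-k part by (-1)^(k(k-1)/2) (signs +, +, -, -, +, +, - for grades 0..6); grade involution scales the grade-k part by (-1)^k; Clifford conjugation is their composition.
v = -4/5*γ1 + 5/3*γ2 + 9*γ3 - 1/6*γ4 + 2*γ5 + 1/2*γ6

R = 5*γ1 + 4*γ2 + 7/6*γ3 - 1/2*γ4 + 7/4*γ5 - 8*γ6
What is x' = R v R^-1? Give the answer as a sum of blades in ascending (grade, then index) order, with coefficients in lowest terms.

~R = 5*γ1 + 4*γ2 + 7/6*γ3 - 1/2*γ4 + 7/4*γ5 - 8*γ6, and R ~R = -3985/144, so R^-1 = ~R / (-3985/144).
R v = -89/12 + 173/15*γ12 + 689/15*γ13 - 37/30*γ14 + 57/5*γ15 - 39/10*γ16 + 613/18*γ23 + 1/6*γ24 + 61/12*γ25 + 46/3*γ26 + 155/36*γ34 - 161/12*γ35 + 871/12*γ36 - 17/24*γ45 - 19/12*γ46 + 135/8*γ56
Answer: 13868/3985*γ1 + 5707/11955*γ2 - 33373/3985*γ3 - 2423/23910*γ4 - 4232/3985*γ5 - 38161/7970*γ6


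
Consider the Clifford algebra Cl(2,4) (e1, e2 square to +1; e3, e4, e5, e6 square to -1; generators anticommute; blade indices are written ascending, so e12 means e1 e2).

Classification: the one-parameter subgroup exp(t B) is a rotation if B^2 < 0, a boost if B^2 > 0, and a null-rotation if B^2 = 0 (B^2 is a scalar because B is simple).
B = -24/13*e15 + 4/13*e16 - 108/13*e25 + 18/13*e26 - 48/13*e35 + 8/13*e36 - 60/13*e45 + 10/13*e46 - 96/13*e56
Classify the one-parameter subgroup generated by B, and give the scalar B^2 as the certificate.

B^2 term by term: the squares give (-24/13)^2*(e15)^2 + (4/13)^2*(e16)^2 + (-108/13)^2*(e25)^2 + (18/13)^2*(e26)^2 + (-48/13)^2*(e35)^2 + (8/13)^2*(e36)^2 + (-60/13)^2*(e45)^2 + (10/13)^2*(e46)^2 + (-96/13)^2*(e56)^2 = 576/169*(+1) + 16/169*(+1) + 11664/169*(+1) + 324/169*(+1) + 2304/169*(-1) + 64/169*(-1) + 3600/169*(-1) + 100/169*(-1) + 9216/169*(-1) = -16 (each basis 2-blade squares to minus the product of its generators' squares); cross terms between blades sharing an index anticommute and cancel; the commuting (index-disjoint) pairs give grade-4 terms 2*c*c'*(blade product), which cancel blade by blade — e1256: 864/169 - 864/169 = 0; e1356: 384/169 - 384/169 = 0; e1456: 480/169 - 480/169 = 0; e2356: 1728/169 - 1728/169 = 0; e2456: 2160/169 - 2160/169 = 0; e3456: 960/169 - 960/169 = 0 — confirming B is simple. So B^2 = -16.
Answer: rotation, certificate B^2 = -16. One invariant decides it: the square -16 survives every conjugation, and its sign is exactly the classification.


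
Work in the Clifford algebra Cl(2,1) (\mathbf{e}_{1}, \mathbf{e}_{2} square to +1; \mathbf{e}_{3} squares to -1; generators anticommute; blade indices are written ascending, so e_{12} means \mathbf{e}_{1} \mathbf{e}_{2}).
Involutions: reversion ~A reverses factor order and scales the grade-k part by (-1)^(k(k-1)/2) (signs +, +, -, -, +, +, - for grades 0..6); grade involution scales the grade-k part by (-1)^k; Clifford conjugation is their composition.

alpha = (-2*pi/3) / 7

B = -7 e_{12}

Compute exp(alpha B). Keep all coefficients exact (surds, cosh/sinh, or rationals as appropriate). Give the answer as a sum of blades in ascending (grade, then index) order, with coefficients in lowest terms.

B^2 = (-7)^2*(e_{12})^2 = 49*(-1) = -49 (a basis 2-blade squares to minus the product of its generators' squares).
B^2 = -49 — the negative square puts this in the circular regime; l = 7, alpha*l = - \frac{2 \pi}{3}, so exp(alpha B) = cos(- \frac{2 \pi}{3}) + (sin(- \frac{2 \pi}{3})/7)*B = - \frac{1}{2} + (- \frac{\sqrt{3}}{14})*B.
Answer: - \frac{1}{2} + \frac{\sqrt{3}}{2} e_{12}


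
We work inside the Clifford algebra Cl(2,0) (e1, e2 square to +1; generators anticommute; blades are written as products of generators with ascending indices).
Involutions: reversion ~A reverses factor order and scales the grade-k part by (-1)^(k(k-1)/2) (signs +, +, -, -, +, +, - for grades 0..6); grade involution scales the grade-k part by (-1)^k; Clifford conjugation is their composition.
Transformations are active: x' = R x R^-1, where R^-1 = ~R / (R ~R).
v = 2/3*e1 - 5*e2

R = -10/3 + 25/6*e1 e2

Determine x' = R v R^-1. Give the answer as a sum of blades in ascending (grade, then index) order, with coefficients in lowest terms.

~R = -10/3 - 25/6*e1 e2, and R ~R = 1025/36, so R^-1 = ~R / (1025/36).
R v = -415/18*e1 + 125/9*e2
Answer: 194/41*e1 + 215/123*e2


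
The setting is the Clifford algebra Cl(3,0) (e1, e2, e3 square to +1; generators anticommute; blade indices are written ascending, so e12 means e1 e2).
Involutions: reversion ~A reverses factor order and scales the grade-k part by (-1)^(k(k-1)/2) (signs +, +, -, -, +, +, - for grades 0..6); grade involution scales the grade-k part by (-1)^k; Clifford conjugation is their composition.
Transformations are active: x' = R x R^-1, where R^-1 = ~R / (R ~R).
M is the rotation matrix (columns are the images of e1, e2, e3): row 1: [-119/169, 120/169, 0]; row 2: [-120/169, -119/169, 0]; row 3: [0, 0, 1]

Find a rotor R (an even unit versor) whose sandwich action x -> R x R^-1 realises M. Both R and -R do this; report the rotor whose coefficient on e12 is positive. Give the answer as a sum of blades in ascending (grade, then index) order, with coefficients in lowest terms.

Method: write R = a + b12*e12 + b13*e13 + b23*e23 with a^2 + b12^2 + b13^2 + b23^2 = 1 (so R^-1 = ~R). Expanding the columns R e_j ~R gives tr M = 4a^2 - 1 and, from the antisymmetric part, M21 - M12 = -4a*b12, M13 - M31 = 4a*b13, M32 - M23 = -4a*b23.
Here tr M = -69/169, so a^2 = (1 + tr M)/4 = 25/169 and a = ±5/13. Taking a = 5/13: M21 - M12 = -240/169, M13 - M31 = 0, M32 - M23 = 0, giving b12 = 12/13, b13 = 0, b23 = 0, i.e. R = 5/13 + 12/13*e12.
Its e12 coefficient is already positive.
Answer: 5/13 + 12/13*e12. Recall the cover is two-to-one: with M of trace -69/169, both preimages act alike, and the stated e12 sign chooses the sheet.


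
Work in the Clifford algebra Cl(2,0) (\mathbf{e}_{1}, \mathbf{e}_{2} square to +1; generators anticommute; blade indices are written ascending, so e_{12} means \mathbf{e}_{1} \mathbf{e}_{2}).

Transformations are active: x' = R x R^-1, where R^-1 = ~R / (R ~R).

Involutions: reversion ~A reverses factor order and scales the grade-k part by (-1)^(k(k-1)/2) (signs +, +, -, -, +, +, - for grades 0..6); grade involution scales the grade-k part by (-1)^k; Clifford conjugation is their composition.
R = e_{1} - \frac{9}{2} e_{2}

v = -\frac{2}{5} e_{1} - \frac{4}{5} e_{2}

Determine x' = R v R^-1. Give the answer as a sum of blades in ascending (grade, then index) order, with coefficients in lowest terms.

~R = e_{1} - \frac{9}{2} e_{2}, and R ~R = \frac{85}{4}, so R^-1 = ~R / (\frac{85}{4}).
R v = \frac{16}{5} - \frac{13}{5} e_{12}
Answer: \frac{298}{425} e_{1} - \frac{236}{425} e_{2}


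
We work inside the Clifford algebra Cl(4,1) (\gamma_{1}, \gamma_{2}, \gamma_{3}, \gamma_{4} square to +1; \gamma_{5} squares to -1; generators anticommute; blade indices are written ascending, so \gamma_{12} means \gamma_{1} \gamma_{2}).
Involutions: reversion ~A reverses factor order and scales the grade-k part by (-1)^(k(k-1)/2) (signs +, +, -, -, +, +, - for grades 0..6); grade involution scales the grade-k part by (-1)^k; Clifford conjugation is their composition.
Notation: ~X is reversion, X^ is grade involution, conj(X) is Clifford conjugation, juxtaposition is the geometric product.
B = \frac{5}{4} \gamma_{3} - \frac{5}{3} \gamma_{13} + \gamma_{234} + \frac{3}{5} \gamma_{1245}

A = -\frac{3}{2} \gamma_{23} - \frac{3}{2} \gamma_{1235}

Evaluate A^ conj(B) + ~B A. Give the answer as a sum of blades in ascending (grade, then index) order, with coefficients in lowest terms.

first term: \frac{15}{8} \gamma_{2} + \frac{3}{2} \gamma_{4} - \frac{5}{2} \gamma_{12} - \frac{5}{2} \gamma_{25} + \frac{9}{10} \gamma_{34} - \frac{15}{8} \gamma_{125} - \frac{3}{2} \gamma_{145} + \frac{9}{10} \gamma_{1345}
second term: \frac{15}{8} \gamma_{2} - \frac{3}{2} \gamma_{4} + \frac{5}{2} \gamma_{12} - \frac{5}{2} \gamma_{25} - \frac{9}{10} \gamma_{34} - \frac{15}{8} \gamma_{125} + \frac{3}{2} \gamma_{145} - \frac{9}{10} \gamma_{1345}
Answer: \frac{15}{4} \gamma_{2} - 5 \gamma_{25} - \frac{15}{4} \gamma_{125}


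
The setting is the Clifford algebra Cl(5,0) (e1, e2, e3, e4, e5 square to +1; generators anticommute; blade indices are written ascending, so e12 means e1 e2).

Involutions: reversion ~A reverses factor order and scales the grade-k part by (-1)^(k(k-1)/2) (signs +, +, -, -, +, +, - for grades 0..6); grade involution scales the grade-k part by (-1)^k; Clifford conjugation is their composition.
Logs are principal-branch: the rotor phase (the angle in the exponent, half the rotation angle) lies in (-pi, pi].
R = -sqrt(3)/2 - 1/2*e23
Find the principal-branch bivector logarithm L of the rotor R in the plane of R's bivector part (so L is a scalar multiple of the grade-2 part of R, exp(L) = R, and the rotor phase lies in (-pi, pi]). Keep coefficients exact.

The scalar part of R is -sqrt(3)/2, which fixes the principal-branch rotor phase; the unit plane is then the bivector part divided by the sine of that phase, and L is that plane scaled by the phase.
Concretely: cos(phase) = -sqrt(3)/2 gives phase = ±5*pi/6, and since phase/sin(phase) is even the sign is immaterial: L = (phase/sin(phase)) * <R>_2 = (5*pi/3) * <R>_2.
Answer: -5*pi/6*e23


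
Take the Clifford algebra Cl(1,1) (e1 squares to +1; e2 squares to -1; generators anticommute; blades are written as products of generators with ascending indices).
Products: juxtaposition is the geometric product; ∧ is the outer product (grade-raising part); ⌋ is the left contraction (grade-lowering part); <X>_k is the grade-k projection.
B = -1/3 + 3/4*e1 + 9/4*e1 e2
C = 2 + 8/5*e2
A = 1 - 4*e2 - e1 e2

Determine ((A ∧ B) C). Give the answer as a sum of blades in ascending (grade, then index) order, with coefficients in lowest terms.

step 1: -1/3 + 3/4*e1 + 4/3*e2 + 67/12*e1 e2
step 2: -14/5 - 223/30*e1 + 32/15*e2 + 371/30*e1 e2
Answer: -14/5 - 223/30*e1 + 32/15*e2 + 371/30*e1 e2


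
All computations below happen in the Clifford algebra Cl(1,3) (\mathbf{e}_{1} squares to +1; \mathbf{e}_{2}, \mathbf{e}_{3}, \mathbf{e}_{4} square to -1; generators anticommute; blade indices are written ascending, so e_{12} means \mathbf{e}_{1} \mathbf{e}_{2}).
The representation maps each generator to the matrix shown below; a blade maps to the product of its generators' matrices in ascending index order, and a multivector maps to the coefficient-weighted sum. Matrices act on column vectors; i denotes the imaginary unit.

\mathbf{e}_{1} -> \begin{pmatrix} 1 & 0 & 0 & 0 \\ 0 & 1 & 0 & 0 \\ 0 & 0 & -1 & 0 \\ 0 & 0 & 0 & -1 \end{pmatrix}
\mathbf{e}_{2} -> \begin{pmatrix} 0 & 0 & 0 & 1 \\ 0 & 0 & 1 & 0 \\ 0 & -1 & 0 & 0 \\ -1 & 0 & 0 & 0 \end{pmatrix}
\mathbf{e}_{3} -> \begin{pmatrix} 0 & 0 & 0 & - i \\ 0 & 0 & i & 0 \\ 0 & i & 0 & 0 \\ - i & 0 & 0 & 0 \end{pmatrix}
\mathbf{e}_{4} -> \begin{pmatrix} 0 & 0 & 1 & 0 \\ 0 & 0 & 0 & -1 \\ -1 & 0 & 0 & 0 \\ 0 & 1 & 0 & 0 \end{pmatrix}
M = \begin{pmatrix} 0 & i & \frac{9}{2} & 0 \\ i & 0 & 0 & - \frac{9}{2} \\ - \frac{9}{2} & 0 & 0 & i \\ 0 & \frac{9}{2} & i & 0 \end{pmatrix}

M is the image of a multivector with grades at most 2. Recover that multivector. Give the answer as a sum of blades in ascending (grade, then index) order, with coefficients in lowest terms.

Method: the blade images are trace-orthogonal — tr(rho(e_A) rho(e_B)^-1) = 4 if A = B and 0 otherwise — and rho(e_A)^-1 = (e_A)^2 * rho(e_A) with (e_A)^2 = +1 or -1, so the coefficient of e_A in the preimage is (e_A)^2 * tr(M rho(e_A))/4.
Nonzero projections over blades of grade <= 2: e_{4}: (e_{4})^2 = -1, tr(M rho(e_{4})) = -18, coefficient \frac{9}{2}; e_{34}: (e_{34})^2 = -1, tr(M rho(e_{34})) = 4, coefficient -1. Every other blade of grade <= 2 projects to 0.
Answer: \frac{9}{2} e_{4} - e_{34}


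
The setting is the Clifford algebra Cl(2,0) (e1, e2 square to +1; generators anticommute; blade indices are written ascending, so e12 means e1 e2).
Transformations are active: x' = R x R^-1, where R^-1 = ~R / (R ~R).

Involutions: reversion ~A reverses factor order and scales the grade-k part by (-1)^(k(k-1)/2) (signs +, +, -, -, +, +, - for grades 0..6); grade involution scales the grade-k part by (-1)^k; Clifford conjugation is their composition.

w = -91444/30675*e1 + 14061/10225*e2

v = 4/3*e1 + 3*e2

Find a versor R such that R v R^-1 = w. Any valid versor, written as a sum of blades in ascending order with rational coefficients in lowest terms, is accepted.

Why this works: both vectors square to 97/9, so q(v) = q(w) and R = v + w = -16848/10225*e1 + 44736/10225*e2 carries v to w — its own direction survives, the complement (v - w)/2 flips.
Answer: -16848/10225*e1 + 44736/10225*e2


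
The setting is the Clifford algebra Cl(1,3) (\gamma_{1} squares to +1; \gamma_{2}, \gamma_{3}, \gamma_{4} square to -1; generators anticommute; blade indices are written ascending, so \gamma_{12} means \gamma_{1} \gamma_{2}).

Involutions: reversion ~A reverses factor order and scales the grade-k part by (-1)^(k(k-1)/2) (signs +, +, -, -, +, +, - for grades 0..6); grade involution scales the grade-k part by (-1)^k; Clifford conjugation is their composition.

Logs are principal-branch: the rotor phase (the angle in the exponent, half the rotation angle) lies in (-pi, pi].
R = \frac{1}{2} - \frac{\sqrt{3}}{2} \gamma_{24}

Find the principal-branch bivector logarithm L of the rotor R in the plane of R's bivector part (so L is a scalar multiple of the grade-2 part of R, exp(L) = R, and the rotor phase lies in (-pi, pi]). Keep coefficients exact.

The scalar part of R is \frac{1}{2}, which fixes the principal-branch rotor phase; the unit plane is then the bivector part divided by the sine of that phase, and L is that plane scaled by the phase.
Concretely: cos(phase) = \frac{1}{2} gives phase = ±\frac{\pi}{3}, and since phase/sin(phase) is even the sign is immaterial: L = (phase/sin(phase)) * <R>_2 = (\frac{2 \sqrt{3} \pi}{9}) * <R>_2.
Answer: - \frac{\pi}{3} \gamma_{24}


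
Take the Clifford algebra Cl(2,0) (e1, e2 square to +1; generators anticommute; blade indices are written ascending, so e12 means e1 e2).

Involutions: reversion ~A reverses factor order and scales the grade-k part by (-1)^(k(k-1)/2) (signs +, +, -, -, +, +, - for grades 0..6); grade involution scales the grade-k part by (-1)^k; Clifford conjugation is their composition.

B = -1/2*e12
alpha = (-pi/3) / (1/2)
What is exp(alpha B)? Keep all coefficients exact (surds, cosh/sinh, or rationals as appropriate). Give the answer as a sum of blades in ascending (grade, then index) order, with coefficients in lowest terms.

B^2 = (-1/2)^2*(e12)^2 = 1/4*(-1) = -1/4 (a basis 2-blade squares to minus the product of its generators' squares).
B^2 = -1/4 — the series telescopes trigonometrically here: l = 1/2, alpha*l = -pi/3, so exp(alpha B) = cos(-pi/3) + (sin(-pi/3)/(1/2))*B = 1/2 + (-sqrt(3))*B.
Answer: 1/2 + sqrt(3)/2*e12


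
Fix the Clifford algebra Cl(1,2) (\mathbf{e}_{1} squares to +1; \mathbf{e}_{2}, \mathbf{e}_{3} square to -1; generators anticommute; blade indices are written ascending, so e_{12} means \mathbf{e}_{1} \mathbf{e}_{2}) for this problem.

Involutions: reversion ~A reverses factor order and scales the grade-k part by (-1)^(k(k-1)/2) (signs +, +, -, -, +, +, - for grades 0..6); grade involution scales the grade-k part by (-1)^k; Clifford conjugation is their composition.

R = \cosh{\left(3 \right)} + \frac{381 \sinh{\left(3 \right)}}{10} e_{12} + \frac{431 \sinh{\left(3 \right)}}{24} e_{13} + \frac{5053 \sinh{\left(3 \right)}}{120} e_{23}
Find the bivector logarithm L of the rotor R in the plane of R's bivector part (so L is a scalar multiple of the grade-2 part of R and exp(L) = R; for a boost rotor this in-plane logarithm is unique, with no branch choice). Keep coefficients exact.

The scalar part of R is \cosh{\left(3 \right)}, which determines |rapidity| via cosh; the sign lives in the bivector part, and pairing them (bivector part over sinh of the rapidity = the plane) gives the unique in-plane L = rapidity * plane.
Concretely: cosh(rapidity) = \cosh{\left(3 \right)} gives rapidity = ±3, and since rapidity/sinh(rapidity) is even the sign is immaterial: L = (rapidity/sinh(rapidity)) * <R>_2 = (\frac{3}{\sinh{\left(3 \right)}}) * <R>_2.
Answer: \frac{1143}{10} e_{12} + \frac{431}{8} e_{13} + \frac{5053}{40} e_{23}


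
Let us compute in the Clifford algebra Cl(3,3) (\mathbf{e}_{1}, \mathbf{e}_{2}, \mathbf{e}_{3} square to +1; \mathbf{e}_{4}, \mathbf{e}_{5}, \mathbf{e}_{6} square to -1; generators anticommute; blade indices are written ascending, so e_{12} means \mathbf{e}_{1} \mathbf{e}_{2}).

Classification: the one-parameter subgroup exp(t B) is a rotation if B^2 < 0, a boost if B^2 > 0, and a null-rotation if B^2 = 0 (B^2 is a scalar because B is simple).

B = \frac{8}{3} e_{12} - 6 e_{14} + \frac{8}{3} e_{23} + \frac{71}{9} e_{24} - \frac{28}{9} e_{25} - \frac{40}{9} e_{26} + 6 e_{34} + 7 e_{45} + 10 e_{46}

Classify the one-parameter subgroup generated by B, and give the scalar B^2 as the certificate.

B^2 term by term: the squares give (\frac{8}{3})^2*(e_{12})^2 + (-6)^2*(e_{14})^2 + (\frac{8}{3})^2*(e_{23})^2 + (\frac{71}{9})^2*(e_{24})^2 + (-\frac{28}{9})^2*(e_{25})^2 + (-\frac{40}{9})^2*(e_{26})^2 + (6)^2*(e_{34})^2 + (7)^2*(e_{45})^2 + (10)^2*(e_{46})^2 = \frac{64}{9}*(-1) + 36*(+1) + \frac{64}{9}*(-1) + \frac{5041}{81}*(+1) + \frac{784}{81}*(+1) + \frac{1600}{81}*(+1) + 36*(+1) + 49*(-1) + 100*(-1) = \frac{4}{9} (each basis 2-blade squares to minus the product of its generators' squares); cross terms between blades sharing an index anticommute and cancel; the commuting (index-disjoint) pairs give grade-4 terms 2*c*c'*(blade product), which cancel blade by blade — e_{1234}: 32 - 32 = 0; e_{1245}: \frac{112}{3} - \frac{112}{3} = 0; e_{1246}: \frac{160}{3} - \frac{160}{3} = 0; e_{2345}: \frac{112}{3} - \frac{112}{3} = 0; e_{2346}: \frac{160}{3} - \frac{160}{3} = 0; e_{2456}: \frac{560}{9} - \frac{560}{9} = 0 — confirming B is simple. So B^2 = \frac{4}{9}.
Answer: boost, certificate B^2 = \frac{4}{9}. Certificate logic: \frac{4}{9} is a conjugation-invariant scalar, so its sign fixes rotation versus boost versus null-rotation outright.


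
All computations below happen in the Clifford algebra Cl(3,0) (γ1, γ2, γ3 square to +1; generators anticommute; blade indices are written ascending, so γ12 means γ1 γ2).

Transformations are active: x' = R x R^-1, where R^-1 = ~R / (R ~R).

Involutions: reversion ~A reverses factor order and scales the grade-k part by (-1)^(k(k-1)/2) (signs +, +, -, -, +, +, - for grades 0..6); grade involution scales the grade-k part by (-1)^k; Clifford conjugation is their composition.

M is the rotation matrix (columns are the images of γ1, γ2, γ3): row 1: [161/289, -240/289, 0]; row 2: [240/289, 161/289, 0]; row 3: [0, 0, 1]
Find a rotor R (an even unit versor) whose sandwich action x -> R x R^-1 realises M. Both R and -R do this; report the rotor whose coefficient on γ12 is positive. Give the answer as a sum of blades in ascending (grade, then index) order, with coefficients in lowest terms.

Method: write R = a + b12*γ12 + b13*γ13 + b23*γ23 with a^2 + b12^2 + b13^2 + b23^2 = 1 (so R^-1 = ~R). Expanding the columns R e_j ~R gives tr M = 4a^2 - 1 and, from the antisymmetric part, M21 - M12 = -4a*b12, M13 - M31 = 4a*b13, M32 - M23 = -4a*b23.
Here tr M = 611/289, so a^2 = (1 + tr M)/4 = 225/289 and a = ±15/17. Taking a = 15/17: M21 - M12 = 480/289, M13 - M31 = 0, M32 - M23 = 0, giving b12 = -8/17, b13 = 0, b23 = 0, i.e. R = 15/17 - 8/17*γ12.
Its γ12 coefficient is negative, so report the other preimage -R.
Answer: -15/17 + 8/17*γ12. Key observation: the double cover Spin(3) -> SO(3) sends R and -R to the same matrix (trace 611/289 here), so the stated sign of the γ12 coefficient is what selects one sheet.


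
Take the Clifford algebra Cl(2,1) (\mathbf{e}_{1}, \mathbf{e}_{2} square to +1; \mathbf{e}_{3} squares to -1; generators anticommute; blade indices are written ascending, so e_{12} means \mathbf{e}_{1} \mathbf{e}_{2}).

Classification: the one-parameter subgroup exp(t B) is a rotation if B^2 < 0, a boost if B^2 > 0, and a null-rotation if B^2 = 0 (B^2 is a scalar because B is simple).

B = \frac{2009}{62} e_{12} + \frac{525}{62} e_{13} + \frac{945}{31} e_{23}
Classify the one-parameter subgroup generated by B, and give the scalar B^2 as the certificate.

B^2 term by term: the squares give (\frac{2009}{62})^2*(e_{12})^2 + (\frac{525}{62})^2*(e_{13})^2 + (\frac{945}{31})^2*(e_{23})^2 = \frac{4036081}{3844}*(-1) + \frac{275625}{3844}*(+1) + \frac{893025}{961}*(+1) = -49 (each basis 2-blade squares to minus the product of its generators' squares); cross terms between blades sharing an index anticommute and cancel. So B^2 = -49.
Answer: rotation, certificate B^2 = -49. Note: conjugating B changes its blade decomposition but never the scalar B^2 = -49, whose sign settles the classification.


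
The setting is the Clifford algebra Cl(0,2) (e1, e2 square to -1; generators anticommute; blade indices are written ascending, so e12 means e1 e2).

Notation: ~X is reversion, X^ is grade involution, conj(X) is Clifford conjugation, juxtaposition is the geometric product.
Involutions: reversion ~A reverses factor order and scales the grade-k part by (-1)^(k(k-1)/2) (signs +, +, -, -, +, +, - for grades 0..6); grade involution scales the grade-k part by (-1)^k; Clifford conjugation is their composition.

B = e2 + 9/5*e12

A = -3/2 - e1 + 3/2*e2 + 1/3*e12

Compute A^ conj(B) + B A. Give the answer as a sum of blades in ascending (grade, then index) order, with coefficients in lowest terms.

first term: -9/10 + 91/30*e1 + 33/10*e2 + 17/10*e12
second term: -21/10 - 71/30*e1 - 33/10*e2 - 17/10*e12
Answer: -3 + 2/3*e1


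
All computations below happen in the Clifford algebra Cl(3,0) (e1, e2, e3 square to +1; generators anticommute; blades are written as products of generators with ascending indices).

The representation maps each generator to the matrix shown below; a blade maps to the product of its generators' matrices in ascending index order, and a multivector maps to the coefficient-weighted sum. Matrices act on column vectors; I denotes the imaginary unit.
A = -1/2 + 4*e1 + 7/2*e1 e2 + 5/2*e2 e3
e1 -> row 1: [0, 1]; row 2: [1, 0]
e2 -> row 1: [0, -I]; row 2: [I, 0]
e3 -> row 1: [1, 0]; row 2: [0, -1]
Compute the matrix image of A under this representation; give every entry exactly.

Bivector images (products of the table entries): rho(e1 e2) = rho(e1)rho(e2) = row 1: [I, 0]; row 2: [0, -I]; rho(e2 e3) = rho(e2)rho(e3) = row 1: [0, I]; row 2: [I, 0].
M = (-1/2)*1 + (4)*rho(e1) + (7/2)*rho(e1 e2) + (5/2)*rho(e2 e3), summed entrywise (1 is the identity matrix):
Answer: row 1: [-1/2 + 7*I/2, 4 + 5*I/2]; row 2: [4 + 5*I/2, -1/2 - 7*I/2]


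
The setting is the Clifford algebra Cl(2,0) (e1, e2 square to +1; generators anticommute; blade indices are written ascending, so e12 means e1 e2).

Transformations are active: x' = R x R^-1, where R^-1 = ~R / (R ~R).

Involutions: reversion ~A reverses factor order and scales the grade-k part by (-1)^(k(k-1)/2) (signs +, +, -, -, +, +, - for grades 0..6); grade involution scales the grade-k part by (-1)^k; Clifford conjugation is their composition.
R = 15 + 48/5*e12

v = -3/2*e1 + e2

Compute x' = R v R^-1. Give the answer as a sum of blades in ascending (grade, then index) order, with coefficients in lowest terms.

~R = 15 - 48/5*e12, and R ~R = 7929/25, so R^-1 = ~R / (7929/25).
R v = -129/10*e1 + 147/5*e2
Answer: 493/1762*e1 + 1569/881*e2


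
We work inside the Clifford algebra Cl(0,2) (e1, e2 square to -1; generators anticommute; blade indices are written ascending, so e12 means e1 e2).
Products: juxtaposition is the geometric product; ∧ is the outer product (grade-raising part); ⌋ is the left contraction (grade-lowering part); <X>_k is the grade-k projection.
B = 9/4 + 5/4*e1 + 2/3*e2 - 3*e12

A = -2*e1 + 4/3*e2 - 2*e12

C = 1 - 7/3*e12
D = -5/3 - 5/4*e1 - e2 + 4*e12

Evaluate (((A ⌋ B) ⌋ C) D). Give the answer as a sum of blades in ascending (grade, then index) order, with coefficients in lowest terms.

step 1: -79/18 - 4*e1 - 6*e2
step 2: -79/18 + 14*e1 - 28/3*e2 + 553/54*e12
step 3: -688/27 - 9707/216*e1 - 10553/216*e2 - 9767/162*e12
Answer: -688/27 - 9707/216*e1 - 10553/216*e2 - 9767/162*e12


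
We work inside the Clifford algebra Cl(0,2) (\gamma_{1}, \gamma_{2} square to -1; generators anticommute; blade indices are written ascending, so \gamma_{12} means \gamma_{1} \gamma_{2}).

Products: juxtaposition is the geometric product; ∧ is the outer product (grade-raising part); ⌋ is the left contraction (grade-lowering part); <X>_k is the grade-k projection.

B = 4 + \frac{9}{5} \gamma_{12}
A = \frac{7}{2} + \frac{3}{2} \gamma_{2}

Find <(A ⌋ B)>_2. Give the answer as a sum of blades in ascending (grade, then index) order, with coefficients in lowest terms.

step 1: 14 + \frac{27}{10} \gamma_{1} + \frac{63}{10} \gamma_{12}
step 2: \frac{63}{10} \gamma_{12}
Answer: \frac{63}{10} \gamma_{12}


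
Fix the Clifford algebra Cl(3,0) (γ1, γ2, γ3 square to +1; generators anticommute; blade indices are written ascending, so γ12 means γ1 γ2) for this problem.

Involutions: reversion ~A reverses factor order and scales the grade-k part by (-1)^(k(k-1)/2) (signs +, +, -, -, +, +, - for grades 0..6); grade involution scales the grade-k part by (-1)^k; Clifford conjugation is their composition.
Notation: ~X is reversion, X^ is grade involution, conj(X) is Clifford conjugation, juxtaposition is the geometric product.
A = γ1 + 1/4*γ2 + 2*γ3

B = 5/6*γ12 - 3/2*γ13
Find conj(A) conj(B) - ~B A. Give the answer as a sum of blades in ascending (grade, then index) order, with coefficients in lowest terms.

first term: 67/24*γ1 + 5/6*γ2 - 3/2*γ3 + 49/24*γ123
second term: 67/24*γ1 + 5/6*γ2 - 3/2*γ3 - 49/24*γ123
Answer: 49/12*γ123


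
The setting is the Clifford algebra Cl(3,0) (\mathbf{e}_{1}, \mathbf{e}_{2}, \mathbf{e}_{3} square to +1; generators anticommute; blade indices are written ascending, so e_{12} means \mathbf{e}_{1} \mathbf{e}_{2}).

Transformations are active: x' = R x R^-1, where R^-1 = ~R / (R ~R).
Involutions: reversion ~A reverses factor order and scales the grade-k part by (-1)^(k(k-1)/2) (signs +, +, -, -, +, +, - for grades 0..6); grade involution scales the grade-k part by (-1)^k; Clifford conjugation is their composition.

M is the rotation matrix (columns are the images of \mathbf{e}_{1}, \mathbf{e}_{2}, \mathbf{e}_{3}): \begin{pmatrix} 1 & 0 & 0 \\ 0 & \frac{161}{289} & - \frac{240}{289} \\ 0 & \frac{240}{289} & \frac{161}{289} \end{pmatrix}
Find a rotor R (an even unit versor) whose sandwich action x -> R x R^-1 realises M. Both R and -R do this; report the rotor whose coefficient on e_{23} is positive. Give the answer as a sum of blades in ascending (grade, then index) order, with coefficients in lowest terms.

Method: write R = a + b12*e_{12} + b13*e_{13} + b23*e_{23} with a^2 + b12^2 + b13^2 + b23^2 = 1 (so R^-1 = ~R). Expanding the columns R e_j ~R gives tr M = 4a^2 - 1 and, from the antisymmetric part, M21 - M12 = -4a*b12, M13 - M31 = 4a*b13, M32 - M23 = -4a*b23.
Here tr M = \frac{611}{289}, so a^2 = (1 + tr M)/4 = \frac{225}{289} and a = ±\frac{15}{17}. Taking a = \frac{15}{17}: M21 - M12 = 0, M13 - M31 = 0, M32 - M23 = \frac{480}{289}, giving b12 = 0, b13 = 0, b23 = -\frac{8}{17}, i.e. R = \frac{15}{17} - \frac{8}{17} e_{23}.
Its e_{23} coefficient is negative, so report the other preimage -R.
Answer: -\frac{15}{17} + \frac{8}{17} e_{23}. Why the constraint matters: R and -R act identically through the sandwich — M has trace \frac{611}{289} either way — so only the sign condition on e_{23} picks one of the two preimages.


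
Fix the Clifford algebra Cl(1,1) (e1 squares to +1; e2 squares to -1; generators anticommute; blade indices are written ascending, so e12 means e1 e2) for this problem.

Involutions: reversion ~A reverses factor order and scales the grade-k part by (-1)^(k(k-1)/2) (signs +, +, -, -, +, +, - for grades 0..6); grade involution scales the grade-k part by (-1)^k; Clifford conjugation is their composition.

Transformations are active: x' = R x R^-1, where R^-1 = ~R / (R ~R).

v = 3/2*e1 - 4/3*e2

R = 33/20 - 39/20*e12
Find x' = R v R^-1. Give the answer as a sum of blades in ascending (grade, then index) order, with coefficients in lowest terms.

~R = 33/20 + 39/20*e12, and R ~R = -27/25, so R^-1 = ~R / (-27/25).
R v = -1/8*e1 + 29/40*e2
Answer: -161/144*e1 - 127/144*e2


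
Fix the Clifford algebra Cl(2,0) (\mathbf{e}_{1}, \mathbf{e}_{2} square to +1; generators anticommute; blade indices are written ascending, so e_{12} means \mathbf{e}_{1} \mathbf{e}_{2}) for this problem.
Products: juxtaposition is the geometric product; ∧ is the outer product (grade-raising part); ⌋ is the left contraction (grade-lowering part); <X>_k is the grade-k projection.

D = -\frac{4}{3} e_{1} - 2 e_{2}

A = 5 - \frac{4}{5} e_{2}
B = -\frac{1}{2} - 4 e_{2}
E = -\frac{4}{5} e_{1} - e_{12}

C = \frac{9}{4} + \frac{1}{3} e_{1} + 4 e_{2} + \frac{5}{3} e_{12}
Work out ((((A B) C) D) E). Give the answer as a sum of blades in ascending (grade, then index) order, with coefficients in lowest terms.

step 1: \frac{7}{10} - \frac{98}{5} e_{2}
step 2: -\frac{3073}{40} + \frac{329}{10} e_{1} - \frac{413}{10} e_{2} + \frac{77}{10} e_{12}
step 3: \frac{581}{15} + \frac{2611}{30} e_{1} + \frac{1967}{12} e_{2} - \frac{1813}{15} e_{12}
step 4: -\frac{14287}{75} + \frac{13293}{100} e_{1} - \frac{27559}{150} e_{2} + \frac{462}{5} e_{12}
Answer: -\frac{14287}{75} + \frac{13293}{100} e_{1} - \frac{27559}{150} e_{2} + \frac{462}{5} e_{12}
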